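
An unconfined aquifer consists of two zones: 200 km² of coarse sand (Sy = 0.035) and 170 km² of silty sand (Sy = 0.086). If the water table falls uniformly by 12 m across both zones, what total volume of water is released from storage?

ΔV ≈ 2.59 × 10^8 m³

A₁ = 200 km² = 2 × 10^8 m²; A₂ = 170 km² = 1.7 × 10^8 m²
ΔV₁ = 0.035 × 2 × 10^8 × 12 = 8.4 × 10^7 m³
ΔV₂ = 0.086 × 1.7 × 10^8 × 12 = 1.754 × 10^8 m³
ΔV = ΔV₁ + ΔV₂ = 2.594 × 10^8 m³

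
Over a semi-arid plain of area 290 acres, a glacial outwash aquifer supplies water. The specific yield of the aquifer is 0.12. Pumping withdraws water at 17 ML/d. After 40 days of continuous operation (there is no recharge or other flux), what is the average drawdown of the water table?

Δh ≈ 4.83 m

A = 290 acres = 1.174 × 10^6 m²
Q = 17 ML/d = 17000 m³/d
ΔV = Q × t = 17000 m³/d × 40 d = 6.8 × 10^5 m³
Δh = ΔV / (Sy × A) = 6.8 × 10^5 / (0.12 × 1.174 × 10^6) = 4.828 m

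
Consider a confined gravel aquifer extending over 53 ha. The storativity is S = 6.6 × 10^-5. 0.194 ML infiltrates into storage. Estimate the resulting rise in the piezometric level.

Δh ≈ 5.55 m

A = 53 ha = 5.3 × 10^5 m²
ΔV = 0.194 ML = 194 m³
Δh = ΔV / (S × A) = 194 m³ / (6.6 × 10^-5 × 5.3 × 10^5 m²) = 5.546 m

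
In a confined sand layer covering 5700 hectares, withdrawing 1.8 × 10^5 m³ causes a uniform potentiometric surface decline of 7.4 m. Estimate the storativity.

A = 5700 hectares = 5.7 × 10^7 m²
S = ΔV / (A × Δh) = 1.8 × 10^5 m³ / (5.7 × 10^7 m² × 7.4 m) = 4.267 × 10^-4

S ≈ 4.3 × 10^-4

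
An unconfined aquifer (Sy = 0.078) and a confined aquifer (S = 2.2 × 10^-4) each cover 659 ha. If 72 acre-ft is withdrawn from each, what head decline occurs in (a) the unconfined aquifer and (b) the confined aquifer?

Δh_u ≈ 0.173 m; Δh_c ≈ 61.3 m

A = 659 ha = 6.59 × 10^6 m²
ΔV = 72 acre-ft = 88810 m³
Unconfined: Δh_u = ΔV/(Sy·A) = 88810/(0.078 × 6.59 × 10^6) = 0.1728 m
Confined: Δh_c = ΔV/(S·A) = 88810/(2.2 × 10^-4 × 6.59 × 10^6) = 61.26 m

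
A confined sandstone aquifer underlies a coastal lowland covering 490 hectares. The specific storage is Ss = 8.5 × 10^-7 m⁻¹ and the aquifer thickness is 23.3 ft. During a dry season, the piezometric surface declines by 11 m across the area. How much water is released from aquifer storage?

b = 23.3 ft = 7.102 m
S = Ss × b = 8.5 × 10^-7 m⁻¹ × 7.102 m = 6.037 × 10^-6
A = 490 hectares = 4.9 × 10^6 m²
ΔV = S × A × Δh = 6.037 × 10^-6 × 4.9 × 10^6 m² × 11 m = 325.4 m³

ΔV ≈ 325 m³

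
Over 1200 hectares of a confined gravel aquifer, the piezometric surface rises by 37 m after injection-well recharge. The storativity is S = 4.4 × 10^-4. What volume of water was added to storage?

A = 1200 hectares = 1.2 × 10^7 m²
ΔV = S × A × Δh = 4.4 × 10^-4 × 1.2 × 10^7 m² × 37 m = 1.954 × 10^5 m³

ΔV ≈ 1.95 × 10^5 m³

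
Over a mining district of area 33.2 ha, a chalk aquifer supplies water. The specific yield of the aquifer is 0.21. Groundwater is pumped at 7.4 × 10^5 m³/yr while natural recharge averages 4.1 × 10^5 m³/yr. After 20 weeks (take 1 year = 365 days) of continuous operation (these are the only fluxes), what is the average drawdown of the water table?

Δh ≈ 1.82 m

A = 33.2 ha = 3.32 × 10^5 m²
Net abstraction = 7.4 × 10^5 − 4.1 × 10^5 = 3.3 × 10^5 m³/yr
Q_net = 3.3 × 10^5 m³/yr = 904.1 m³/d
t = 20 weeks = 140 d
ΔV = Q × t = 904.1 m³/d × 140 d = 1.266 × 10^5 m³
Δh = ΔV / (Sy × A) = 1.266 × 10^5 / (0.21 × 3.32 × 10^5) = 1.815 m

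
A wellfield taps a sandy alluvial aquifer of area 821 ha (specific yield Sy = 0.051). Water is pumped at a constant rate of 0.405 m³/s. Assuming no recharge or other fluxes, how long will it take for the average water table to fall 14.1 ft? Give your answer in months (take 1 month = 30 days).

A = 821 ha = 8.21 × 10^6 m²
Δh = 14.1 ft = 4.298 m
ΔV = Sy × A × Δh = 0.051 × 8.21 × 10^6 × 4.298 = 1.799 × 10^6 m³
Q = 0.405 m³/s = 34990 m³/d
t = ΔV / Q = 1.799 × 10^6 m³ / 34990 m³/d = 51.43 d
t = 51.43 d ≈ 1.714 months

t ≈ 1.71 months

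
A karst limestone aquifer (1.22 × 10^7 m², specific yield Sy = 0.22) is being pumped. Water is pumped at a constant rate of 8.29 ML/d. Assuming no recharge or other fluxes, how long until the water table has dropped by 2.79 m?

t ≈ 903 days

ΔV = Sy × A × Δh = 0.22 × 1.22 × 10^7 × 2.79 = 7.488 × 10^6 m³
Q = 8.29 ML/d = 8290 m³/d
t = ΔV / Q = 7.488 × 10^6 m³ / 8290 m³/d = 903.3 d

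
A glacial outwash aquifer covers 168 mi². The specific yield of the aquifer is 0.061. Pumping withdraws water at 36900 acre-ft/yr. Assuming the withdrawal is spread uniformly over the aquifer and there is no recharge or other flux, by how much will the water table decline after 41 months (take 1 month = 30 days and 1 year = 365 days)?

A = 168 mi² = 4.351 × 10^8 m²
Q = 36900 acre-ft/yr = 1.247 × 10^5 m³/d
t = 41 months = 1230 d
ΔV = Q × t = 1.247 × 10^5 m³/d × 1230 d = 1.534 × 10^8 m³
Δh = ΔV / (Sy × A) = 1.534 × 10^8 / (0.061 × 4.351 × 10^8) = 5.779 m

Δh ≈ 5.78 m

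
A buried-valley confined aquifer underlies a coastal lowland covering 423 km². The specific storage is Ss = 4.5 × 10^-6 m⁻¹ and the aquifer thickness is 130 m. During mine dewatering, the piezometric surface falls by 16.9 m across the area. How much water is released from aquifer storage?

S = Ss × b = 4.5 × 10^-6 m⁻¹ × 130 m = 5.85 × 10^-4
A = 423 km² = 4.23 × 10^8 m²
ΔV = S × A × Δh = 5.85 × 10^-4 × 4.23 × 10^8 m² × 16.9 m = 4.182 × 10^6 m³

ΔV ≈ 4.18 × 10^6 m³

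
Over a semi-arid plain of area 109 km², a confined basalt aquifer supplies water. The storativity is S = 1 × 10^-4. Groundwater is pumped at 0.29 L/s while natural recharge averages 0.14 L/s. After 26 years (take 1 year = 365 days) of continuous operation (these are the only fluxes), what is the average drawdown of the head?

A = 109 km² = 1.09 × 10^8 m²
Net abstraction = 0.29 − 0.14 = 0.15 L/s
Q_net = 0.15 L/s = 12.96 m³/d
t = 26 years = 9490 d
ΔV = Q × t = 12.96 m³/d × 9490 d = 1.23 × 10^5 m³
Δh = ΔV / (S × A) = 1.23 × 10^5 / (1 × 10^-4 × 1.09 × 10^8) = 11.28 m

Δh ≈ 11.3 m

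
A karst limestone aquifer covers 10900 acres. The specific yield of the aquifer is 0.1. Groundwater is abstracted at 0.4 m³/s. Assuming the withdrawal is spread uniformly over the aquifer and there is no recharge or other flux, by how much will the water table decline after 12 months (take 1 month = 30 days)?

Δh ≈ 2.82 m

A = 10900 acres = 4.411 × 10^7 m²
Q = 0.4 m³/s = 34560 m³/d
t = 12 months = 360 d
ΔV = Q × t = 34560 m³/d × 360 d = 1.244 × 10^7 m³
Δh = ΔV / (Sy × A) = 1.244 × 10^7 / (0.1 × 4.411 × 10^7) = 2.821 m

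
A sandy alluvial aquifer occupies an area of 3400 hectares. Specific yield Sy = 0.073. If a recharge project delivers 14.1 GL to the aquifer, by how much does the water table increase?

Δh ≈ 5.68 m

A = 3400 hectares = 3.4 × 10^7 m²
ΔV = 14.1 GL = 1.41 × 10^7 m³
Δh = ΔV / (Sy × A) = 1.41 × 10^7 m³ / (0.073 × 3.4 × 10^7 m²) = 5.681 m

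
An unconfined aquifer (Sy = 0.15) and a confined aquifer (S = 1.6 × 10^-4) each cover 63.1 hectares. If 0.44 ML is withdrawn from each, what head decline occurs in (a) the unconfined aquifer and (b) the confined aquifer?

A = 63.1 hectares = 6.31 × 10^5 m²
ΔV = 0.44 ML = 440 m³
Unconfined: Δh_u = ΔV/(Sy·A) = 440/(0.15 × 6.31 × 10^5) = 0.004649 m
Confined: Δh_c = ΔV/(S·A) = 440/(1.6 × 10^-4 × 6.31 × 10^5) = 4.358 m

Δh_u ≈ 0.00465 m; Δh_c ≈ 4.36 m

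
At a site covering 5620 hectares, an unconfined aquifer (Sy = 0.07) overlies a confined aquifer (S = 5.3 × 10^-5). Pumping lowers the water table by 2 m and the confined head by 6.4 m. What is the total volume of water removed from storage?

A = 5620 hectares = 5.62 × 10^7 m²
Unconfined: ΔV_u = Sy × A × Δh_u = 0.07 × 5.62 × 10^7 × 2 = 7.868 × 10^6 m³
Confined: ΔV_c = S × A × Δh_c = 5.3 × 10^-5 × 5.62 × 10^7 × 6.4 = 19060 m³
Total ΔV = 7.868 × 10^6 + 19060 = 7.887 × 10^6 m³

ΔV ≈ 7.89 × 10^6 m³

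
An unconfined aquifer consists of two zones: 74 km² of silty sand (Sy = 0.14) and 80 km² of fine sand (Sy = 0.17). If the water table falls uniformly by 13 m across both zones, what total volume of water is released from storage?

ΔV ≈ 3.11 × 10^8 m³

A₁ = 74 km² = 7.4 × 10^7 m²; A₂ = 80 km² = 8 × 10^7 m²
ΔV₁ = 0.14 × 7.4 × 10^7 × 13 = 1.347 × 10^8 m³
ΔV₂ = 0.17 × 8 × 10^7 × 13 = 1.768 × 10^8 m³
ΔV = ΔV₁ + ΔV₂ = 3.115 × 10^8 m³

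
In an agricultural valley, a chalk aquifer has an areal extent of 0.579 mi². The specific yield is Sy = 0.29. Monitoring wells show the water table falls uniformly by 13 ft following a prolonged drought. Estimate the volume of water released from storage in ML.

ΔV ≈ 1720 ML

A = 0.579 mi² = 1.5 × 10^6 m²
Δh = 13 ft = 3.962 m
ΔV = Sy × A × Δh = 0.29 × 1.5 × 10^6 m² × 3.962 m = 1.723 × 10^6 m³
ΔV = 1.723 × 10^6 m³ = 1723 ML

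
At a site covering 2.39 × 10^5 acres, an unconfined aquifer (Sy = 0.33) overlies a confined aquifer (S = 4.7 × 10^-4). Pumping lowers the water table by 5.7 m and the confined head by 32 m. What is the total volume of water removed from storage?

ΔV ≈ 1.83 × 10^9 m³

A = 2.39 × 10^5 acres = 9.672 × 10^8 m²
Unconfined: ΔV_u = Sy × A × Δh_u = 0.33 × 9.672 × 10^8 × 5.7 = 1.819 × 10^9 m³
Confined: ΔV_c = S × A × Δh_c = 4.7 × 10^-4 × 9.672 × 10^8 × 32 = 1.455 × 10^7 m³
Total ΔV = 1.819 × 10^9 + 1.455 × 10^7 = 1.834 × 10^9 m³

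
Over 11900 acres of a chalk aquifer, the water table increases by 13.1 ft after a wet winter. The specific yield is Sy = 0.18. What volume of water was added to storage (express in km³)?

ΔV ≈ 0.0346 km³

A = 11900 acres = 4.816 × 10^7 m²
Δh = 13.1 ft = 3.993 m
ΔV = Sy × A × Δh = 0.18 × 4.816 × 10^7 m² × 3.993 m = 3.461 × 10^7 m³
ΔV = 3.461 × 10^7 m³ = 0.03461 km³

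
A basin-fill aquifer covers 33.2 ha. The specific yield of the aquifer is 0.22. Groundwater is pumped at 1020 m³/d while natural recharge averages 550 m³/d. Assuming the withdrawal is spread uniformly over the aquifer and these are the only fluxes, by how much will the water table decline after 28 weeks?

Δh ≈ 1.26 m

A = 33.2 ha = 3.32 × 10^5 m²
Net abstraction = 1020 − 550 = 470 m³/d
t = 28 weeks = 196 d
ΔV = Q × t = 470 m³/d × 196 d = 92120 m³
Δh = ΔV / (Sy × A) = 92120 / (0.22 × 3.32 × 10^5) = 1.261 m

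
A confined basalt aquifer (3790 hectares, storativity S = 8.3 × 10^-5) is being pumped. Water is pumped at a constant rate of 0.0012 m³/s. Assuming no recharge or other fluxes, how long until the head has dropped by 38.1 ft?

t ≈ 352 days

A = 3790 hectares = 3.79 × 10^7 m²
Δh = 38.1 ft = 11.61 m
ΔV = S × A × Δh = 8.3 × 10^-5 × 3.79 × 10^7 × 11.61 = 36530 m³
Q = 0.0012 m³/s = 103.7 m³/d
t = ΔV / Q = 36530 m³ / 103.7 m³/d = 352.3 d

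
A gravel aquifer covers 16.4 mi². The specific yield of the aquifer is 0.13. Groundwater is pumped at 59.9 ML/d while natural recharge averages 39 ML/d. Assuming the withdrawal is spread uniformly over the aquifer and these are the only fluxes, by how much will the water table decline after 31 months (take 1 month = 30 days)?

A = 16.4 mi² = 4.248 × 10^7 m²
Net abstraction = 59.9 − 39 = 20.9 ML/d
Q_net = 20.9 ML/d = 20900 m³/d
t = 31 months = 930 d
ΔV = Q × t = 20900 m³/d × 930 d = 1.944 × 10^7 m³
Δh = ΔV / (Sy × A) = 1.944 × 10^7 / (0.13 × 4.248 × 10^7) = 3.52 m

Δh ≈ 3.52 m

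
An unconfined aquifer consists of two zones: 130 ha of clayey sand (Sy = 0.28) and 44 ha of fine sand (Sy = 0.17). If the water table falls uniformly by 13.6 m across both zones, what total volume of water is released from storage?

ΔV ≈ 5.97 × 10^6 m³

A₁ = 130 ha = 1.3 × 10^6 m²; A₂ = 44 ha = 4.4 × 10^5 m²
ΔV₁ = 0.28 × 1.3 × 10^6 × 13.6 = 4.95 × 10^6 m³
ΔV₂ = 0.17 × 4.4 × 10^5 × 13.6 = 1.017 × 10^6 m³
ΔV = ΔV₁ + ΔV₂ = 5.968 × 10^6 m³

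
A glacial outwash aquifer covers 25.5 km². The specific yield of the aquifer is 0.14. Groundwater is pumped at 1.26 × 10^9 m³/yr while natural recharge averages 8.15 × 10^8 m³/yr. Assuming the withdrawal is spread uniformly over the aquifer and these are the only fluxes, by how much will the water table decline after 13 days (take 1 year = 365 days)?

A = 25.5 km² = 2.55 × 10^7 m²
Net abstraction = 1.26 × 10^9 − 8.15 × 10^8 = 4.45 × 10^8 m³/yr
Q_net = 4.45 × 10^8 m³/yr = 1.219 × 10^6 m³/d
ΔV = Q × t = 1.219 × 10^6 m³/d × 13 d = 1.585 × 10^7 m³
Δh = ΔV / (Sy × A) = 1.585 × 10^7 / (0.14 × 2.55 × 10^7) = 4.44 m

Δh ≈ 4.44 m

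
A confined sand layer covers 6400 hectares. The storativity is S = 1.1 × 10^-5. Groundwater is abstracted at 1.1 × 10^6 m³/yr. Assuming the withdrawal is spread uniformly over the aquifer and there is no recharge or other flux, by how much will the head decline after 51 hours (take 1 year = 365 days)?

A = 6400 hectares = 6.4 × 10^7 m²
Q = 1.1 × 10^6 m³/yr = 3014 m³/d
t = 51 hours = 2.125 d
ΔV = Q × t = 3014 m³/d × 2.125 d = 6404 m³
Δh = ΔV / (S × A) = 6404 / (1.1 × 10^-5 × 6.4 × 10^7) = 9.097 m

Δh ≈ 9.1 m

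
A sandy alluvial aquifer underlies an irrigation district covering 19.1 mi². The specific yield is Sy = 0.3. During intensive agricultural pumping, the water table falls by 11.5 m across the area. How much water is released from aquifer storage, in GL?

ΔV ≈ 171 GL

A = 19.1 mi² = 4.947 × 10^7 m²
ΔV = Sy × A × Δh = 0.3 × 4.947 × 10^7 m² × 11.5 m = 1.707 × 10^8 m³
ΔV = 1.707 × 10^8 m³ = 170.7 GL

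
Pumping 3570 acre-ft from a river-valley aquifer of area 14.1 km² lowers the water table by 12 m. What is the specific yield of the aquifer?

Sy ≈ 0.026

A = 14.1 km² = 1.41 × 10^7 m²
ΔV = 3570 acre-ft = 4.404 × 10^6 m³
Sy = ΔV / (A × Δh) = 4.404 × 10^6 m³ / (1.41 × 10^7 m² × 12 m) = 0.02603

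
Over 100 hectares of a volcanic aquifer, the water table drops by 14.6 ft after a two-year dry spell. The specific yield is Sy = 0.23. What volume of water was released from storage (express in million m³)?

ΔV ≈ 1.02 million m³

A = 100 hectares = 1 × 10^6 m²
Δh = 14.6 ft = 4.45 m
ΔV = Sy × A × Δh = 0.23 × 1 × 10^6 m² × 4.45 m = 1.024 × 10^6 m³
ΔV = 1.024 × 10^6 m³ = 1.024 million m³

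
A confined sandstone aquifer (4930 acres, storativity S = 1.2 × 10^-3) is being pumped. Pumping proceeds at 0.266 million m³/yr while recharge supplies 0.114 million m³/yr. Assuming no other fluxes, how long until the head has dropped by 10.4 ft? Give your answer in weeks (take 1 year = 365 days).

A = 4930 acres = 1.995 × 10^7 m²
Δh = 10.4 ft = 3.17 m
ΔV = S × A × Δh = 0.0012 × 1.995 × 10^7 × 3.17 = 75890 m³
Net withdrawal = 0.266 − 0.114 = 0.152 million m³/yr = 416.4 m³/d
t = ΔV / Q = 75890 m³ / 416.4 m³/d = 182.2 d
t = 182.2 d ≈ 26.03 weeks

t ≈ 26 weeks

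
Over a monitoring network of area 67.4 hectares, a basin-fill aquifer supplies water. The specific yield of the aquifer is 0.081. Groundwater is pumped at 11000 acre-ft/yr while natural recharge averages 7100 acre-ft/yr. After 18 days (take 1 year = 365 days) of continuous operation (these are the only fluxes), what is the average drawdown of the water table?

Δh ≈ 4.35 m

A = 67.4 hectares = 6.74 × 10^5 m²
Net abstraction = 11000 − 7100 = 3900 acre-ft/yr
Q_net = 3900 acre-ft/yr = 13180 m³/d
ΔV = Q × t = 13180 m³/d × 18 d = 2.372 × 10^5 m³
Δh = ΔV / (Sy × A) = 2.372 × 10^5 / (0.081 × 6.74 × 10^5) = 4.345 m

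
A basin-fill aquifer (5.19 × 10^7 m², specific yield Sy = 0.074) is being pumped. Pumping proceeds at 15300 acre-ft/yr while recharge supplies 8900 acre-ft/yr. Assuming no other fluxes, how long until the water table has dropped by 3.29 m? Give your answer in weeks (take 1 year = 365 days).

t ≈ 83.5 weeks

ΔV = Sy × A × Δh = 0.074 × 5.19 × 10^7 × 3.29 = 1.264 × 10^7 m³
Net withdrawal = 15300 − 8900 = 6400 acre-ft/yr = 21630 m³/d
t = ΔV / Q = 1.264 × 10^7 m³ / 21630 m³/d = 584.2 d
t = 584.2 d ≈ 83.46 weeks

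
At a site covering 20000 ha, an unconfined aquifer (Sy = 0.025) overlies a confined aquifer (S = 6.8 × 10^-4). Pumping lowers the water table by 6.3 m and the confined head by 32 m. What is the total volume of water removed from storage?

ΔV ≈ 3.59 × 10^7 m³

A = 20000 ha = 2 × 10^8 m²
Unconfined: ΔV_u = Sy × A × Δh_u = 0.025 × 2 × 10^8 × 6.3 = 3.15 × 10^7 m³
Confined: ΔV_c = S × A × Δh_c = 6.8 × 10^-4 × 2 × 10^8 × 32 = 4.352 × 10^6 m³
Total ΔV = 3.15 × 10^7 + 4.352 × 10^6 = 3.585 × 10^7 m³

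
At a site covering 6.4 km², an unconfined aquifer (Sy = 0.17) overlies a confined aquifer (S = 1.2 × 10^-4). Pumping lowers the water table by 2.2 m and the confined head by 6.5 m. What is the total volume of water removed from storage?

ΔV ≈ 2.4 × 10^6 m³

A = 6.4 km² = 6.4 × 10^6 m²
Unconfined: ΔV_u = Sy × A × Δh_u = 0.17 × 6.4 × 10^6 × 2.2 = 2.394 × 10^6 m³
Confined: ΔV_c = S × A × Δh_c = 1.2 × 10^-4 × 6.4 × 10^6 × 6.5 = 4992 m³
Total ΔV = 2.394 × 10^6 + 4992 = 2.399 × 10^6 m³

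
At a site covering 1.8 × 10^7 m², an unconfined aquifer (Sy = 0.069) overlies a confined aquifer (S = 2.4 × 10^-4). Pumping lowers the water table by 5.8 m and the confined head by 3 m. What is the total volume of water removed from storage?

Unconfined: ΔV_u = Sy × A × Δh_u = 0.069 × 1.8 × 10^7 × 5.8 = 7.204 × 10^6 m³
Confined: ΔV_c = S × A × Δh_c = 2.4 × 10^-4 × 1.8 × 10^7 × 3 = 12960 m³
Total ΔV = 7.204 × 10^6 + 12960 = 7.217 × 10^6 m³

ΔV ≈ 7.22 × 10^6 m³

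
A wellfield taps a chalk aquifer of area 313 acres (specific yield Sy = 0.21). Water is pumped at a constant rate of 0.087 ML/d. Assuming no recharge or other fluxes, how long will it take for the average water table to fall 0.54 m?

t ≈ 1650 days

A = 313 acres = 1.267 × 10^6 m²
ΔV = Sy × A × Δh = 0.21 × 1.267 × 10^6 × 0.54 = 1.436 × 10^5 m³
Q = 0.087 ML/d = 87 m³/d
t = ΔV / Q = 1.436 × 10^5 m³ / 87 m³/d = 1651 d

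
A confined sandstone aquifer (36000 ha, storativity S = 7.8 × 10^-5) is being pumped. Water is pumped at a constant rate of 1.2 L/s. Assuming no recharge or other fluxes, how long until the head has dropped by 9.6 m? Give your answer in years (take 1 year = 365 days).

A = 36000 ha = 3.6 × 10^8 m²
ΔV = S × A × Δh = 7.8 × 10^-5 × 3.6 × 10^8 × 9.6 = 2.696 × 10^5 m³
Q = 1.2 L/s = 103.7 m³/d
t = ΔV / Q = 2.696 × 10^5 m³ / 103.7 m³/d = 2600 d
t = 2600 d ≈ 7.123 years

t ≈ 7.12 years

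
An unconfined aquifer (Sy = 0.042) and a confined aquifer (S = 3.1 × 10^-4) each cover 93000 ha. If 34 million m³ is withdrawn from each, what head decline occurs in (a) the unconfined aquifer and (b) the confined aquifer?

A = 93000 ha = 9.3 × 10^8 m²
ΔV = 34 million m³ = 3.4 × 10^7 m³
Unconfined: Δh_u = ΔV/(Sy·A) = 3.4 × 10^7/(0.042 × 9.3 × 10^8) = 0.8705 m
Confined: Δh_c = ΔV/(S·A) = 3.4 × 10^7/(3.1 × 10^-4 × 9.3 × 10^8) = 117.9 m

Δh_u ≈ 0.87 m; Δh_c ≈ 118 m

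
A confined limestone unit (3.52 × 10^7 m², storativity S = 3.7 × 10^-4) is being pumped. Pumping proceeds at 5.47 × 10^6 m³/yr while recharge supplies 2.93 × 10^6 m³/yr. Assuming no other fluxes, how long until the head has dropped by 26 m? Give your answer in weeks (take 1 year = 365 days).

t ≈ 6.95 weeks

ΔV = S × A × Δh = 3.7 × 10^-4 × 3.52 × 10^7 × 26 = 3.386 × 10^5 m³
Net withdrawal = 5.47 × 10^6 − 2.93 × 10^6 = 2.54 × 10^6 m³/yr = 6959 m³/d
t = ΔV / Q = 3.386 × 10^5 m³ / 6959 m³/d = 48.66 d
t = 48.66 d ≈ 6.952 weeks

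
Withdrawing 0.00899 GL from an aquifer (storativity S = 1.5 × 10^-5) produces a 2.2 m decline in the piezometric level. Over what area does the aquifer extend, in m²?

A ≈ 2.72 × 10^8 m²

ΔV = 0.00899 GL = 8990 m³
A = ΔV / (S × Δh) = 8990 / (1.5 × 10^-5 × 2.2) = 2.724 × 10^8 m²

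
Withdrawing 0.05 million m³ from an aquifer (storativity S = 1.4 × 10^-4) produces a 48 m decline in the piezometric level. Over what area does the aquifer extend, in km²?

A ≈ 7.44 km²

ΔV = 0.05 million m³ = 50000 m³
A = ΔV / (S × Δh) = 50000 / (1.4 × 10^-4 × 48) = 7.44 × 10^6 m²
A = 7.44 × 10^6 m² = 7.44 km²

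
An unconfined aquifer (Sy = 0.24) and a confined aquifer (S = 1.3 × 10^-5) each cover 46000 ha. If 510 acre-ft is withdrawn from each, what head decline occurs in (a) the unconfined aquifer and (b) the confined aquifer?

Δh_u ≈ 0.0057 m; Δh_c ≈ 105 m

A = 46000 ha = 4.6 × 10^8 m²
ΔV = 510 acre-ft = 6.291 × 10^5 m³
Unconfined: Δh_u = ΔV/(Sy·A) = 6.291 × 10^5/(0.24 × 4.6 × 10^8) = 0.005698 m
Confined: Δh_c = ΔV/(S·A) = 6.291 × 10^5/(1.3 × 10^-5 × 4.6 × 10^8) = 105.2 m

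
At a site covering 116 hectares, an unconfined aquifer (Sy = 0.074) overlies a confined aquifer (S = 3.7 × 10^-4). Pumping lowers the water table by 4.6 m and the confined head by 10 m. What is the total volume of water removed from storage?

A = 116 hectares = 1.16 × 10^6 m²
Unconfined: ΔV_u = Sy × A × Δh_u = 0.074 × 1.16 × 10^6 × 4.6 = 3.949 × 10^5 m³
Confined: ΔV_c = S × A × Δh_c = 3.7 × 10^-4 × 1.16 × 10^6 × 10 = 4292 m³
Total ΔV = 3.949 × 10^5 + 4292 = 3.992 × 10^5 m³

ΔV ≈ 3.99 × 10^5 m³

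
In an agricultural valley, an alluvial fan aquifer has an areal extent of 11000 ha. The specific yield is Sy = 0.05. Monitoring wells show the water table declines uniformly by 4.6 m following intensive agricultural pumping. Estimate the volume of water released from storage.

ΔV ≈ 2.53 × 10^7 m³

A = 11000 ha = 1.1 × 10^8 m²
ΔV = Sy × A × Δh = 0.05 × 1.1 × 10^8 m² × 4.6 m = 2.53 × 10^7 m³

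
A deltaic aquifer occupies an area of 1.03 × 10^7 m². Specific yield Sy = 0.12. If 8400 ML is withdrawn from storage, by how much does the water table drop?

Δh ≈ 6.8 m

ΔV = 8400 ML = 8.4 × 10^6 m³
Δh = ΔV / (Sy × A) = 8.4 × 10^6 m³ / (0.12 × 1.03 × 10^7 m²) = 6.796 m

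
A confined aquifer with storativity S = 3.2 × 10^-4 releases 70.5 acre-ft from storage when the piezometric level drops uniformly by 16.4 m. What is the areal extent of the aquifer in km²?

A ≈ 16.6 km²

ΔV = 70.5 acre-ft = 86960 m³
A = ΔV / (S × Δh) = 86960 / (3.2 × 10^-4 × 16.4) = 1.657 × 10^7 m²
A = 1.657 × 10^7 m² = 16.57 km²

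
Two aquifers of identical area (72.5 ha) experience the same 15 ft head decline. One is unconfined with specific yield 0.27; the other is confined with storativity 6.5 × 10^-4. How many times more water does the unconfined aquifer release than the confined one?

ΔV_u / ΔV_c ≈ 415

A = 72.5 ha = 7.25 × 10^5 m²
Δh = 15 ft = 4.572 m
Unconfined: ΔV_u = Sy × A × Δh = 0.27 × 7.25 × 10^5 × 4.572 = 8.95 × 10^5 m³
Confined: ΔV_c = S × A × Δh = 6.5 × 10^-4 × 7.25 × 10^5 × 4.572 = 2155 m³
Ratio = ΔV_u / ΔV_c = Sy / S = 0.27 / 6.5 × 10^-4 = 415.4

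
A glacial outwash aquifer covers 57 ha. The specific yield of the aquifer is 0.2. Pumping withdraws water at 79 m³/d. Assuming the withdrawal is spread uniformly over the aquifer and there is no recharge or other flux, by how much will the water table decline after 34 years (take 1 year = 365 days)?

Δh ≈ 8.6 m

A = 57 ha = 5.7 × 10^5 m²
t = 34 years = 12410 d
ΔV = Q × t = 79 m³/d × 12410 d = 9.804 × 10^5 m³
Δh = ΔV / (Sy × A) = 9.804 × 10^5 / (0.2 × 5.7 × 10^5) = 8.6 m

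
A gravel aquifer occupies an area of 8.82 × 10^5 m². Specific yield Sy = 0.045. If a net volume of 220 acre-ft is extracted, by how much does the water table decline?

ΔV = 220 acre-ft = 2.714 × 10^5 m³
Δh = ΔV / (Sy × A) = 2.714 × 10^5 m³ / (0.045 × 8.82 × 10^5 m²) = 6.837 m

Δh ≈ 6.84 m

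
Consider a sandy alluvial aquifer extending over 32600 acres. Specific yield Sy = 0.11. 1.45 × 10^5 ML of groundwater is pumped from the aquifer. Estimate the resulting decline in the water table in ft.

Δh ≈ 32.8 ft

A = 32600 acres = 1.319 × 10^8 m²
ΔV = 1.45 × 10^5 ML = 1.45 × 10^8 m³
Δh = ΔV / (Sy × A) = 1.45 × 10^8 m³ / (0.11 × 1.319 × 10^8 m²) = 9.992 m
Δh = 9.992 m = 32.78 ft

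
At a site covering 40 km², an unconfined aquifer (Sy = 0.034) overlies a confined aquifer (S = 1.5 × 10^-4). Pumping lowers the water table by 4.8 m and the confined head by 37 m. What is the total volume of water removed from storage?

ΔV ≈ 6.75 × 10^6 m³

A = 40 km² = 4 × 10^7 m²
Unconfined: ΔV_u = Sy × A × Δh_u = 0.034 × 4 × 10^7 × 4.8 = 6.528 × 10^6 m³
Confined: ΔV_c = S × A × Δh_c = 1.5 × 10^-4 × 4 × 10^7 × 37 = 2.22 × 10^5 m³
Total ΔV = 6.528 × 10^6 + 2.22 × 10^5 = 6.75 × 10^6 m³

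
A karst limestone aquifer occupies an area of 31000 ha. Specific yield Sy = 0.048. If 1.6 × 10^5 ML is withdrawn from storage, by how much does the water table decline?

A = 31000 ha = 3.1 × 10^8 m²
ΔV = 1.6 × 10^5 ML = 1.6 × 10^8 m³
Δh = ΔV / (Sy × A) = 1.6 × 10^8 m³ / (0.048 × 3.1 × 10^8 m²) = 10.75 m

Δh ≈ 10.8 m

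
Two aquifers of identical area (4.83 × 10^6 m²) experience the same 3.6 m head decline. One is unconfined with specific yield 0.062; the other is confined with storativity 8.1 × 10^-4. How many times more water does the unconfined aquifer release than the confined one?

ΔV_u / ΔV_c ≈ 76.5

Unconfined: ΔV_u = Sy × A × Δh = 0.062 × 4.83 × 10^6 × 3.6 = 1.078 × 10^6 m³
Confined: ΔV_c = S × A × Δh = 8.1 × 10^-4 × 4.83 × 10^6 × 3.6 = 14080 m³
Ratio = ΔV_u / ΔV_c = Sy / S = 0.062 / 8.1 × 10^-4 = 76.54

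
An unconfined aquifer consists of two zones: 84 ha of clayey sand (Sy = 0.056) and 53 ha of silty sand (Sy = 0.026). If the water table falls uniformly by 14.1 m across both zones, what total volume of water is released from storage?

A₁ = 84 ha = 8.4 × 10^5 m²; A₂ = 53 ha = 5.3 × 10^5 m²
ΔV₁ = 0.056 × 8.4 × 10^5 × 14.1 = 6.633 × 10^5 m³
ΔV₂ = 0.026 × 5.3 × 10^5 × 14.1 = 1.943 × 10^5 m³
ΔV = ΔV₁ + ΔV₂ = 8.576 × 10^5 m³

ΔV ≈ 8.58 × 10^5 m³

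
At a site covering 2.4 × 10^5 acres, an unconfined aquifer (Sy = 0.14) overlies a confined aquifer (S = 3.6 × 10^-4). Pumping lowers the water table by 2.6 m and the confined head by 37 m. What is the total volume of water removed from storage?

ΔV ≈ 3.66 × 10^8 m³

A = 2.4 × 10^5 acres = 9.712 × 10^8 m²
Unconfined: ΔV_u = Sy × A × Δh_u = 0.14 × 9.712 × 10^8 × 2.6 = 3.535 × 10^8 m³
Confined: ΔV_c = S × A × Δh_c = 3.6 × 10^-4 × 9.712 × 10^8 × 37 = 1.294 × 10^7 m³
Total ΔV = 3.535 × 10^8 + 1.294 × 10^7 = 3.665 × 10^8 m³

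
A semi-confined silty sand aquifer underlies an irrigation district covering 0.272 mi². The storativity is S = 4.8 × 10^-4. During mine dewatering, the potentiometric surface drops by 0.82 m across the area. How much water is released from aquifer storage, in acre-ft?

ΔV ≈ 0.225 acre-ft

A = 0.272 mi² = 7.045 × 10^5 m²
ΔV = S × A × Δh = 4.8 × 10^-4 × 7.045 × 10^5 m² × 0.82 m = 277.3 m³
ΔV = 277.3 m³ = 0.2248 acre-ft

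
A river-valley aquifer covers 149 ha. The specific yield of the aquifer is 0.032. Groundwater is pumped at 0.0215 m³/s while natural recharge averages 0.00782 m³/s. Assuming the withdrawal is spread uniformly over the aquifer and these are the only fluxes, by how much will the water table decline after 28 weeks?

Δh ≈ 4.86 m

A = 149 ha = 1.49 × 10^6 m²
Net abstraction = 0.0215 − 0.00782 = 0.01368 m³/s
Q_net = 0.01368 m³/s = 1182 m³/d
t = 28 weeks = 196 d
ΔV = Q × t = 1182 m³/d × 196 d = 2.317 × 10^5 m³
Δh = ΔV / (Sy × A) = 2.317 × 10^5 / (0.032 × 1.49 × 10^6) = 4.859 m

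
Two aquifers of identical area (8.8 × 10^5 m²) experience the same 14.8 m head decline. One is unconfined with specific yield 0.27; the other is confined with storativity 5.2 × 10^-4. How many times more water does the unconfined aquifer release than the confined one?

ΔV_u / ΔV_c ≈ 519

Unconfined: ΔV_u = Sy × A × Δh = 0.27 × 8.8 × 10^5 × 14.8 = 3.516 × 10^6 m³
Confined: ΔV_c = S × A × Δh = 5.2 × 10^-4 × 8.8 × 10^5 × 14.8 = 6772 m³
Ratio = ΔV_u / ΔV_c = Sy / S = 0.27 / 5.2 × 10^-4 = 519.2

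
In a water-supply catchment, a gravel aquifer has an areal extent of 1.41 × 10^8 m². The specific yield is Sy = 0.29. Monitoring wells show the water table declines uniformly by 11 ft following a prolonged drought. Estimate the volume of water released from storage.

Δh = 11 ft = 3.353 m
ΔV = Sy × A × Δh = 0.29 × 1.41 × 10^8 m² × 3.353 m = 1.371 × 10^8 m³

ΔV ≈ 1.37 × 10^8 m³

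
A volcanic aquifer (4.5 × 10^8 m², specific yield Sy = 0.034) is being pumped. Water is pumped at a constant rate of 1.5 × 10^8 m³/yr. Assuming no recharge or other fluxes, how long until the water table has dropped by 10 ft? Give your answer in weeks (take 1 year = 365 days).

Δh = 10 ft = 3.048 m
ΔV = Sy × A × Δh = 0.034 × 4.5 × 10^8 × 3.048 = 4.663 × 10^7 m³
Q = 1.5 × 10^8 m³/yr = 4.11 × 10^5 m³/d
t = ΔV / Q = 4.663 × 10^7 m³ / 4.11 × 10^5 m³/d = 113.5 d
t = 113.5 d ≈ 16.21 weeks

t ≈ 16.2 weeks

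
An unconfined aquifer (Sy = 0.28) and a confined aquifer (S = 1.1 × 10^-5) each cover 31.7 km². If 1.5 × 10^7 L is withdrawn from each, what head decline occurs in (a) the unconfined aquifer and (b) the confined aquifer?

A = 31.7 km² = 3.17 × 10^7 m²
ΔV = 1.5 × 10^7 L = 15000 m³
Unconfined: Δh_u = ΔV/(Sy·A) = 15000/(0.28 × 3.17 × 10^7) = 0.00169 m
Confined: Δh_c = ΔV/(S·A) = 15000/(1.1 × 10^-5 × 3.17 × 10^7) = 43.02 m

Δh_u ≈ 0.00169 m; Δh_c ≈ 43 m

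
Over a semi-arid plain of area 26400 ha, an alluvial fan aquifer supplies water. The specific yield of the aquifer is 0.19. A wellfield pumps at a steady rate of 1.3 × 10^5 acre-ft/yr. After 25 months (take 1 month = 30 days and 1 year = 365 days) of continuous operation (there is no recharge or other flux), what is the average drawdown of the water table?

A = 26400 ha = 2.64 × 10^8 m²
Q = 1.3 × 10^5 acre-ft/yr = 4.393 × 10^5 m³/d
t = 25 months = 750 d
ΔV = Q × t = 4.393 × 10^5 m³/d × 750 d = 3.295 × 10^8 m³
Δh = ΔV / (Sy × A) = 3.295 × 10^8 / (0.19 × 2.64 × 10^8) = 6.569 m

Δh ≈ 6.57 m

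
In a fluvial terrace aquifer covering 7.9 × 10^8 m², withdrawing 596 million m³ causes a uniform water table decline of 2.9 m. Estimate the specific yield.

Sy ≈ 0.26

ΔV = 596 million m³ = 5.96 × 10^8 m³
Sy = ΔV / (A × Δh) = 5.96 × 10^8 m³ / (7.9 × 10^8 m² × 2.9 m) = 0.2601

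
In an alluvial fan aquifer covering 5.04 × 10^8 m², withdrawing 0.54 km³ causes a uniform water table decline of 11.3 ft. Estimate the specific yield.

Sy ≈ 0.31

Δh = 11.3 ft = 3.444 m
ΔV = 0.54 km³ = 5.4 × 10^8 m³
Sy = ΔV / (A × Δh) = 5.4 × 10^8 m³ / (5.04 × 10^8 m² × 3.444 m) = 0.3111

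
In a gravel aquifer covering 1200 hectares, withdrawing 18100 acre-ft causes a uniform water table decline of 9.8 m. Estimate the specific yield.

A = 1200 hectares = 1.2 × 10^7 m²
ΔV = 18100 acre-ft = 2.233 × 10^7 m³
Sy = ΔV / (A × Δh) = 2.233 × 10^7 m³ / (1.2 × 10^7 m² × 9.8 m) = 0.1898

Sy ≈ 0.19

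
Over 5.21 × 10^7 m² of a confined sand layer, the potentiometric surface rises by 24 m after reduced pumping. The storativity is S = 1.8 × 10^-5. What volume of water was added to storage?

ΔV ≈ 22500 m³

ΔV = S × A × Δh = 1.8 × 10^-5 × 5.21 × 10^7 m² × 24 m = 22510 m³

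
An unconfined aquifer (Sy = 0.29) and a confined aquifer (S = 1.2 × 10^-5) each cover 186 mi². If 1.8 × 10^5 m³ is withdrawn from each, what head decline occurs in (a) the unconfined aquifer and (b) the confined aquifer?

Δh_u ≈ 0.00129 m; Δh_c ≈ 31.1 m

A = 186 mi² = 4.817 × 10^8 m²
Unconfined: Δh_u = ΔV/(Sy·A) = 1.8 × 10^5/(0.29 × 4.817 × 10^8) = 0.001288 m
Confined: Δh_c = ΔV/(S·A) = 1.8 × 10^5/(1.2 × 10^-5 × 4.817 × 10^8) = 31.14 m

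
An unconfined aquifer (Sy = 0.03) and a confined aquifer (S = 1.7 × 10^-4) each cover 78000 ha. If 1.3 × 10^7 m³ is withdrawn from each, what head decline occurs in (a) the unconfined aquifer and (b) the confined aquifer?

Δh_u ≈ 0.556 m; Δh_c ≈ 98 m

A = 78000 ha = 7.8 × 10^8 m²
Unconfined: Δh_u = ΔV/(Sy·A) = 1.3 × 10^7/(0.03 × 7.8 × 10^8) = 0.5556 m
Confined: Δh_c = ΔV/(S·A) = 1.3 × 10^7/(1.7 × 10^-4 × 7.8 × 10^8) = 98.04 m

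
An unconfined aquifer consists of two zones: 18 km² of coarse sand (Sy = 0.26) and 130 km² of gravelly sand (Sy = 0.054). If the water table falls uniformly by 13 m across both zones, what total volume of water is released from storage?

ΔV ≈ 1.52 × 10^8 m³

A₁ = 18 km² = 1.8 × 10^7 m²; A₂ = 130 km² = 1.3 × 10^8 m²
ΔV₁ = 0.26 × 1.8 × 10^7 × 13 = 6.084 × 10^7 m³
ΔV₂ = 0.054 × 1.3 × 10^8 × 13 = 9.126 × 10^7 m³
ΔV = ΔV₁ + ΔV₂ = 1.521 × 10^8 m³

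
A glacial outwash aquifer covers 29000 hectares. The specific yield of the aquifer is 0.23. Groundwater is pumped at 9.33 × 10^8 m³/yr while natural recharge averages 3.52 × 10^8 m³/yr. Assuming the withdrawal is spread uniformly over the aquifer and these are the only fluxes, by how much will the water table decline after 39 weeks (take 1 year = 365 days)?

A = 29000 hectares = 2.9 × 10^8 m²
Net abstraction = 9.33 × 10^8 − 3.52 × 10^8 = 5.81 × 10^8 m³/yr
Q_net = 5.81 × 10^8 m³/yr = 1.592 × 10^6 m³/d
t = 39 weeks = 273 d
ΔV = Q × t = 1.592 × 10^6 m³/d × 273 d = 4.346 × 10^8 m³
Δh = ΔV / (Sy × A) = 4.346 × 10^8 / (0.23 × 2.9 × 10^8) = 6.515 m

Δh ≈ 6.52 m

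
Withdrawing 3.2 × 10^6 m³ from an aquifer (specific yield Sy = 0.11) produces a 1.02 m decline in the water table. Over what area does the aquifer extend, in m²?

A = ΔV / (Sy × Δh) = 3.2 × 10^6 / (0.11 × 1.02) = 2.852 × 10^7 m²

A ≈ 2.85 × 10^7 m²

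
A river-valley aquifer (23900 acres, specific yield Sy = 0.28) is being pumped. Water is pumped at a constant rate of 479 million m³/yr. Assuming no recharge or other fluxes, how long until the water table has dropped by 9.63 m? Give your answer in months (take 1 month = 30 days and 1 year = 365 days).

A = 23900 acres = 9.672 × 10^7 m²
ΔV = Sy × A × Δh = 0.28 × 9.672 × 10^7 × 9.63 = 2.608 × 10^8 m³
Q = 479 million m³/yr = 1.312 × 10^6 m³/d
t = ΔV / Q = 2.608 × 10^8 m³ / 1.312 × 10^6 m³/d = 198.7 d
t = 198.7 d ≈ 6.624 months

t ≈ 6.62 months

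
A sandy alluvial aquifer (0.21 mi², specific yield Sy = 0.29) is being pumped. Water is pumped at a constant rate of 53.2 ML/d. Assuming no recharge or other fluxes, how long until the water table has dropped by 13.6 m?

A = 0.21 mi² = 5.439 × 10^5 m²
ΔV = Sy × A × Δh = 0.29 × 5.439 × 10^5 × 13.6 = 2.145 × 10^6 m³
Q = 53.2 ML/d = 53200 m³/d
t = ΔV / Q = 2.145 × 10^6 m³ / 53200 m³/d = 40.32 d

t ≈ 40.3 days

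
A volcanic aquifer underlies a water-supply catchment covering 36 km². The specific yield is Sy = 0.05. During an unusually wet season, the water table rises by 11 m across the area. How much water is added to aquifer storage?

A = 36 km² = 3.6 × 10^7 m²
ΔV = Sy × A × Δh = 0.05 × 3.6 × 10^7 m² × 11 m = 1.98 × 10^7 m³

ΔV ≈ 1.98 × 10^7 m³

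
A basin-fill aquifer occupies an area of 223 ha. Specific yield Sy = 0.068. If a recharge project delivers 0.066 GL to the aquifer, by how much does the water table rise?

A = 223 ha = 2.23 × 10^6 m²
ΔV = 0.066 GL = 66000 m³
Δh = ΔV / (Sy × A) = 66000 m³ / (0.068 × 2.23 × 10^6 m²) = 0.4352 m

Δh ≈ 0.435 m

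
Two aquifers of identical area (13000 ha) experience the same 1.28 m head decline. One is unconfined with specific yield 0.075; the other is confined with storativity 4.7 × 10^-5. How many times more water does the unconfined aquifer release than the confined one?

A = 13000 ha = 1.3 × 10^8 m²
Unconfined: ΔV_u = Sy × A × Δh = 0.075 × 1.3 × 10^8 × 1.28 = 1.248 × 10^7 m³
Confined: ΔV_c = S × A × Δh = 4.7 × 10^-5 × 1.3 × 10^8 × 1.28 = 7821 m³
Ratio = ΔV_u / ΔV_c = Sy / S = 0.075 / 4.7 × 10^-5 = 1596

ΔV_u / ΔV_c ≈ 1600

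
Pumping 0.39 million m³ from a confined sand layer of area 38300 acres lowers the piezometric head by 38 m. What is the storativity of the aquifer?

A = 38300 acres = 1.55 × 10^8 m²
ΔV = 0.39 million m³ = 3.9 × 10^5 m³
S = ΔV / (A × Δh) = 3.9 × 10^5 m³ / (1.55 × 10^8 m² × 38 m) = 6.622 × 10^-5

S ≈ 6.6 × 10^-5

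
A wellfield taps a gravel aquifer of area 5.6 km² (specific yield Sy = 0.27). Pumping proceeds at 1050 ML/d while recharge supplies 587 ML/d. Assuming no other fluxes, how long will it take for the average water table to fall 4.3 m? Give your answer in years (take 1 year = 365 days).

A = 5.6 km² = 5.6 × 10^6 m²
ΔV = Sy × A × Δh = 0.27 × 5.6 × 10^6 × 4.3 = 6.502 × 10^6 m³
Net withdrawal = 1050 − 587 = 463 ML/d = 4.63 × 10^5 m³/d
t = ΔV / Q = 6.502 × 10^6 m³ / 4.63 × 10^5 m³/d = 14.04 d
t = 14.04 d ≈ 0.03847 years

t ≈ 0.0385 years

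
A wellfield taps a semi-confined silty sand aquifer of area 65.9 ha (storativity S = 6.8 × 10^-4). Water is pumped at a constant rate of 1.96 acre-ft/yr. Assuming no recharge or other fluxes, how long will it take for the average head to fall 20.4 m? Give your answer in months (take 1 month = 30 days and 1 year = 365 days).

A = 65.9 ha = 6.59 × 10^5 m²
ΔV = S × A × Δh = 6.8 × 10^-4 × 6.59 × 10^5 × 20.4 = 9142 m³
Q = 1.96 acre-ft/yr = 6.624 m³/d
t = ΔV / Q = 9142 m³ / 6.624 m³/d = 1380 d
t = 1380 d ≈ 46.01 months

t ≈ 46 months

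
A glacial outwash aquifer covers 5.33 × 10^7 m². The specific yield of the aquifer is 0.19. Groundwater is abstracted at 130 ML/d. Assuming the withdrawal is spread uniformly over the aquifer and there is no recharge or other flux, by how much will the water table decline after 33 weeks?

Δh ≈ 2.97 m

Q = 130 ML/d = 1.3 × 10^5 m³/d
t = 33 weeks = 231 d
ΔV = Q × t = 1.3 × 10^5 m³/d × 231 d = 3.003 × 10^7 m³
Δh = ΔV / (Sy × A) = 3.003 × 10^7 / (0.19 × 5.33 × 10^7) = 2.965 m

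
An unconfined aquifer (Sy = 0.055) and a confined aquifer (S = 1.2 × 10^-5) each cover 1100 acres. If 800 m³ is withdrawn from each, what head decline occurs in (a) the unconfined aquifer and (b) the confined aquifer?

A = 1100 acres = 4.452 × 10^6 m²
Unconfined: Δh_u = ΔV/(Sy·A) = 800/(0.055 × 4.452 × 10^6) = 0.003268 m
Confined: Δh_c = ΔV/(S·A) = 800/(1.2 × 10^-5 × 4.452 × 10^6) = 14.98 m

Δh_u ≈ 0.00327 m; Δh_c ≈ 15 m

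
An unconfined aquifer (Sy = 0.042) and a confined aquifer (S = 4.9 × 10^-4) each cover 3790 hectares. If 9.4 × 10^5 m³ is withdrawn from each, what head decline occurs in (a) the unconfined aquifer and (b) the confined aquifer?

Δh_u ≈ 0.591 m; Δh_c ≈ 50.6 m

A = 3790 hectares = 3.79 × 10^7 m²
Unconfined: Δh_u = ΔV/(Sy·A) = 9.4 × 10^5/(0.042 × 3.79 × 10^7) = 0.5905 m
Confined: Δh_c = ΔV/(S·A) = 9.4 × 10^5/(4.9 × 10^-4 × 3.79 × 10^7) = 50.62 m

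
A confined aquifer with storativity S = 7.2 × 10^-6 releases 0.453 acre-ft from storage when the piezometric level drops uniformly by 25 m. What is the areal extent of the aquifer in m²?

ΔV = 0.453 acre-ft = 558.8 m³
A = ΔV / (S × Δh) = 558.8 / (7.2 × 10^-6 × 25) = 3.104 × 10^6 m²

A ≈ 3.1 × 10^6 m²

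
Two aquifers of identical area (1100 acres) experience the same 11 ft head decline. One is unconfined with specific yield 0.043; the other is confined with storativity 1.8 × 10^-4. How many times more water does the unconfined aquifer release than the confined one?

ΔV_u / ΔV_c ≈ 239

A = 1100 acres = 4.452 × 10^6 m²
Δh = 11 ft = 3.353 m
Unconfined: ΔV_u = Sy × A × Δh = 0.043 × 4.452 × 10^6 × 3.353 = 6.418 × 10^5 m³
Confined: ΔV_c = S × A × Δh = 1.8 × 10^-4 × 4.452 × 10^6 × 3.353 = 2687 m³
Ratio = ΔV_u / ΔV_c = Sy / S = 0.043 / 1.8 × 10^-4 = 238.9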